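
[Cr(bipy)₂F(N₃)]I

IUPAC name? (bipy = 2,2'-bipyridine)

azidobis(2,2'-bipyridine)fluorochromium(III) iodide

The 1 iodide counter-ion carries a total charge of -1, so each complex ion is 1+.
Ligand charges: 1×fluoro (-1 each), 1×azido (-1 each), 2×2,2'-bipyridine (neutral); total -2. So Cr + (-2) = 1+, giving Cr = +3.
Ligands are named alphabetically: azido before bipyridine before fluoro.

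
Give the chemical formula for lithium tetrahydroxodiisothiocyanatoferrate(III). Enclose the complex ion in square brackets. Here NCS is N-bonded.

Li3[Fe(NCS)2(OH)4]

Ligands: 2 isothiocyanato (NCS, -1), 4 hydroxo (OH, -1). Ligand charge sum = -6.
With Fe in oxidation state +3, the complex ion is [Fe...]^3−.
Charge balance with lithium (+1) requires 1 complex ion per 3 lithium.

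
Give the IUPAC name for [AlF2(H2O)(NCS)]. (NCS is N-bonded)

aquadifluoroisothiocyanatoaluminium(III)

There is no counter-ion, so the complex is neutral overall.
Ligand charges: 1×aqua (neutral), 1×isothiocyanato (-1 each), 2×fluoro (-1 each); total -3. So Al + (-3) = 0, giving Al = +3.
Ligands are named alphabetically: aqua before fluoro before isothiocyanato.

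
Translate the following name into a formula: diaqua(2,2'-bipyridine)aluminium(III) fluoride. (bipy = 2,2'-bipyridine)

[Al(bipy)(H2O)2]F3

Ligands: 1 2,2'-bipyridine (bipy, neutral), 2 aqua (H2O, neutral). Ligand charge sum = 0.
With Al in oxidation state +3, the complex ion is [Al...]^3+.
Charge balance with fluoride (-1) requires 1 complex ion per 3 fluoride.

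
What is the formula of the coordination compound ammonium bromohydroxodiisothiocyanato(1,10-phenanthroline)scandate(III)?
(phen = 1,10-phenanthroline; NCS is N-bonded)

Ligands: 1 bromo (Br, -1), 1 1,10-phenanthroline (phen, neutral), 2 isothiocyanato (NCS, -1), 1 hydroxo (OH, -1). Ligand charge sum = -4.
With Sc in oxidation state +3, the complex ion is [Sc...]^1−.
Charge balance with ammonium (+1) requires 1 complex ion per 1 ammonium.

NH4[ScBr(NCS)2(OH)(phen)]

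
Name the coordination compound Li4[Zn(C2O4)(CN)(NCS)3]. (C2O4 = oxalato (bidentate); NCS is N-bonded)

lithium cyanotriisothiocyanatooxalatozincate(II)

The 4 lithium counter-ions carry a total charge of +4, so each complex ion is 4−.
Ligand charges: 1×oxalato (-2 each), 3×isothiocyanato (-1 each), 1×cyano (-1 each); total -6. So Zn + (-6) = 4−, giving Zn = +2.
Ligands are named alphabetically: cyano before isothiocyanato before oxalato.
The complex ion is anionic, so zinc takes the -ate form zincate(II).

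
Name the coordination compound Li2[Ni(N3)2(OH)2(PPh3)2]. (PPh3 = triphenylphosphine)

lithium diazidodihydroxobis(triphenylphosphine)nickelate(II)

The 2 lithium counter-ions carry a total charge of +2, so each complex ion is 2−.
Ligand charges: 2×triphenylphosphine (neutral), 2×hydroxo (-1 each), 2×azido (-1 each); total -4. So Ni + (-4) = 2−, giving Ni = +2.
Ligands are named alphabetically: azido before hydroxo before triphenylphosphine.
The complex ion is anionic, so nickel takes the -ate form nickelate(II).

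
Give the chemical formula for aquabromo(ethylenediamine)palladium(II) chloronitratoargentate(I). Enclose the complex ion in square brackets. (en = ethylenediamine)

[PdBr(en)(H2O)][AgCl(NO3)]

Cation [Pd…]: ligand charges -1, Pd(II) ⇒ ion charge 1+.
Anion [Ag…]: ligand charges -2, Ag(I) ⇒ ion charge 1−.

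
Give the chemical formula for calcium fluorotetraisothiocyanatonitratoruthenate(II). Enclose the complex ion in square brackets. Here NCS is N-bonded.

Ligands: 1 nitrato (NO3, -1), 1 fluoro (F, -1), 4 isothiocyanato (NCS, -1). Ligand charge sum = -6.
With Ru in oxidation state +2, the complex ion is [Ru...]^4−.
Charge balance with calcium (+2) requires 1 complex ion per 2 calcium.

Ca2[RuF(NCS)4(NO3)]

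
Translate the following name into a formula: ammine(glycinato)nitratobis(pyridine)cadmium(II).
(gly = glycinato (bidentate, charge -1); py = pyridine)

[Cd(gly)(NH3)(NO3)(py)2]

Ligands: 1 glycinato (gly, -1), 1 nitrato (NO3, -1), 2 pyridine (py, neutral), 1 ammine (NH3, neutral). Ligand charge sum = -2.
With Cd in oxidation state +2, the complex ion is [Cd...].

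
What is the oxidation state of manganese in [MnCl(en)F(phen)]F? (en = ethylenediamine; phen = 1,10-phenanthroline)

+3

1 fluoride outside the brackets (-1 each) → the complex ion is 1+.
Ligand charges: 1×en neutral; 1×F = -1; 1×phen neutral; 1×Cl = -1; sum -2.
Mn + (-2) = 1+ ⇒ Mn is +3.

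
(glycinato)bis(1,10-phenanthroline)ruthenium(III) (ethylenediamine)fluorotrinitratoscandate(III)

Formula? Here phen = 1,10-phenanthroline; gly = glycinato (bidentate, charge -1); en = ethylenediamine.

[Ru(gly)(phen)2][Sc(en)F(NO3)3]2

Cation [Ru…]: ligand charges -1, Ru(III) ⇒ ion charge 2+.
Anion [Sc…]: ligand charges -4, Sc(III) ⇒ ion charge 1−.
One 2+ cation requires 2 of the 1− anion.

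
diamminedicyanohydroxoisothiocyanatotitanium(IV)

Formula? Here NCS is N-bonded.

Ligands: 2 cyano (CN, -1), 1 isothiocyanato (NCS, -1), 1 hydroxo (OH, -1), 2 ammine (NH3, neutral). Ligand charge sum = -4.
With Ti in oxidation state +4, the complex ion is [Ti...].

[Ti(CN)2(NCS)(NH3)2(OH)]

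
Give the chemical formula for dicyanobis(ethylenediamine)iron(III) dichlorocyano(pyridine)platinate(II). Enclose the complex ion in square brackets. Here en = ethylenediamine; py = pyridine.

Cation [Fe…]: ligand charges -2, Fe(III) ⇒ ion charge 1+.
Anion [Pt…]: ligand charges -3, Pt(II) ⇒ ion charge 1−.

[Fe(CN)2(en)2][PtCl2(CN)(py)]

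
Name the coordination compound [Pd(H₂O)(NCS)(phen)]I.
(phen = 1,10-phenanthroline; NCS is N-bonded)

aquaisothiocyanato(1,10-phenanthroline)palladium(II) iodide

The 1 iodide counter-ion carries a total charge of -1, so each complex ion is 1+.
Ligand charges: 1×aqua (neutral), 1×1,10-phenanthroline (neutral), 1×isothiocyanato (-1 each); total -1. So Pd + (-1) = 1+, giving Pd = +2.
Ligands are named alphabetically: aqua before isothiocyanato before phenanthroline.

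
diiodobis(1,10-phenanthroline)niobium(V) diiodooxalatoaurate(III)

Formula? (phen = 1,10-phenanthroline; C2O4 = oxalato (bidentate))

Cation [Nb…]: ligand charges -2, Nb(V) ⇒ ion charge 3+.
Anion [Au…]: ligand charges -4, Au(III) ⇒ ion charge 1−.

[NbI2(phen)2][Au(C2O4)I2]3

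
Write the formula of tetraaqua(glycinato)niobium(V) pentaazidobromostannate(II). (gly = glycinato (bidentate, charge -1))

[Nb(gly)(H2O)4][SnBr(N3)5]

Cation [Nb…]: ligand charges -1, Nb(V) ⇒ ion charge 4+.
Anion [Sn…]: ligand charges -6, Sn(II) ⇒ ion charge 4−.
One 4+ cation balances one 4− anion.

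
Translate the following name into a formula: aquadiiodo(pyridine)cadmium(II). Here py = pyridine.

[Cd(H2O)I2(py)]

Ligands: 2 iodo (I, -1), 1 aqua (H2O, neutral), 1 pyridine (py, neutral). Ligand charge sum = -2.
With Cd in oxidation state +2, the complex ion is [Cd...].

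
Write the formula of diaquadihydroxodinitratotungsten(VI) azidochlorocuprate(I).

[W(H2O)2(NO3)2(OH)2][CuCl(N3)]2

Cation [W…]: ligand charges -4, W(VI) ⇒ ion charge 2+.
Anion [Cu…]: ligand charges -2, Cu(I) ⇒ ion charge 1−.
One 2+ cation requires 2 of the 1− anion.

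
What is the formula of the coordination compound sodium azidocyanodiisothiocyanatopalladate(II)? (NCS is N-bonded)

Na2[Pd(CN)(N3)(NCS)2]

Ligands: 2 isothiocyanato (NCS, -1), 1 azido (N3, -1), 1 cyano (CN, -1). Ligand charge sum = -4.
With Pd in oxidation state +2, the complex ion is [Pd...]^2−.
Charge balance with sodium (+1) requires 1 complex ion per 2 sodium.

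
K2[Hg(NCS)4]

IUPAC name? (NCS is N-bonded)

potassium tetraisothiocyanatomercurate(II)

The 2 potassium counter-ions carry a total charge of +2, so each complex ion is 2−.
Ligand charges: 4×isothiocyanato (-1 each); total -4. So Hg + (-4) = 2−, giving Hg = +2.
The complex ion is anionic, so mercury takes the -ate form mercurate(II).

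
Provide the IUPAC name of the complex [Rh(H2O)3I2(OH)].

There is no counter-ion, so the complex is neutral overall.
Ligand charges: 1×hydroxo (-1 each), 3×aqua (neutral), 2×iodo (-1 each); total -3. So Rh + (-3) = 0, giving Rh = +3.
Ligands are named alphabetically: aqua before hydroxo before iodo.

triaquahydroxodiiodorhodium(III)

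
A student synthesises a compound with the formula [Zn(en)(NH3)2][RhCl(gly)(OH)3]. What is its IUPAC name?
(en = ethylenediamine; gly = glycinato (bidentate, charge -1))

diammine(ethylenediamine)zinc(II) chloro(glycinato)trihydroxorhodate(III)

Both ions are complex: the cation is named first with the plain metal name, the anion second with the -ate form; each ion's ligands are alphabetised independently.
Zinc is always +2 in its complexes; the cation's ligand charges sum to 0, so the complex cation is 2+.
A 1:1 salt means the anion carries the equal and opposite charge, 2−.
Anion: ligand charges sum to -5; for the ion to be 2−, Rh = +3.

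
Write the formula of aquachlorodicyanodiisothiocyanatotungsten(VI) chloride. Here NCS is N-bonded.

Ligands: 2 cyano (CN, -1), 1 aqua (H2O, neutral), 2 isothiocyanato (NCS, -1), 1 chloro (Cl, -1). Ligand charge sum = -5.
Charge balance with chloride (-1) requires 1 complex ion per 1 chloride.

[WCl(CN)2(H2O)(NCS)2]Cl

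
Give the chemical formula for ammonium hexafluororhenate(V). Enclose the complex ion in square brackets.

NH4[ReF6]

Ligands: 6 fluoro (F, -1). Ligand charge sum = -6.
Charge balance with ammonium (+1) requires 1 complex ion per 1 ammonium.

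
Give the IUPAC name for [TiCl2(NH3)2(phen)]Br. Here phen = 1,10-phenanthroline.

The 1 bromide counter-ion carries a total charge of -1, so each complex ion is 1+.
Ligand charges: 2×ammine (neutral), 2×chloro (-1 each), 1×1,10-phenanthroline (neutral); total -2. So Ti + (-2) = 1+, giving Ti = +3.
Ligands are named alphabetically: ammine before chloro before phenanthroline.

diamminedichloro(1,10-phenanthroline)titanium(III) bromide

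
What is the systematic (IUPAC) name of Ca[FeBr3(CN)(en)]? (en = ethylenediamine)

The 1 calcium counter-ion carries a total charge of +2, so each complex ion is 2−.
Ligand charges: 3×bromo (-1 each), 1×ethylenediamine (neutral), 1×cyano (-1 each); total -4. So Fe + (-4) = 2−, giving Fe = +2.
Ligands are named alphabetically: bromo before cyano before ethylenediamine.
The complex ion is anionic, so iron takes the -ate form ferrate(II).

calcium tribromocyano(ethylenediamine)ferrate(II)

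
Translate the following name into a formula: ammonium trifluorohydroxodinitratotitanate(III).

Ligands: 3 fluoro (F, -1), 2 nitrato (NO3, -1), 1 hydroxo (OH, -1). Ligand charge sum = -6.
Charge balance with ammonium (+1) requires 1 complex ion per 3 ammonium.

(NH4)3[TiF3(NO3)2(OH)]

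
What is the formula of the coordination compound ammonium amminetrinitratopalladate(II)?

Ligands: 3 nitrato (NO3, -1), 1 ammine (NH3, neutral). Ligand charge sum = -3.
With Pd in oxidation state +2, the complex ion is [Pd...]^1−.
Charge balance with ammonium (+1) requires 1 complex ion per 1 ammonium.

NH4[Pd(NH3)(NO3)3]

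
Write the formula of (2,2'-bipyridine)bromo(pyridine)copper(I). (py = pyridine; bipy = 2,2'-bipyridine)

[Cu(bipy)Br(py)]

Ligands: 1 pyridine (py, neutral), 1 2,2'-bipyridine (bipy, neutral), 1 bromo (Br, -1). Ligand charge sum = -1.
With Cu in oxidation state +1, the complex ion is [Cu...].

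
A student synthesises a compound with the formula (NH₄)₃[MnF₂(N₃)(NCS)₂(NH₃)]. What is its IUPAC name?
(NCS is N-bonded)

The 3 ammonium counter-ions carry a total charge of +3, so each complex ion is 3−.
Ligand charges: 2×isothiocyanato (-1 each), 2×fluoro (-1 each), 1×ammine (neutral), 1×azido (-1 each); total -5. So Mn + (-5) = 3−, giving Mn = +2.
Ligands are named alphabetically: ammine before azido before fluoro before isothiocyanato.
The complex ion is anionic, so manganese takes the -ate form manganate(II).

ammonium ammineazidodifluorodiisothiocyanatomanganate(II)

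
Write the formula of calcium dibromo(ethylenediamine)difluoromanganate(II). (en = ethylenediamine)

Ligands: 2 bromo (Br, -1), 1 ethylenediamine (en, neutral), 2 fluoro (F, -1). Ligand charge sum = -4.
With Mn in oxidation state +2, the complex ion is [Mn...]^2−.
Charge balance with calcium (+2) requires 1 complex ion per 1 calcium.

Ca[MnBr2(en)F2]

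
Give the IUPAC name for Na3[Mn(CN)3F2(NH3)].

sodium amminetricyanodifluoromanganate(II)

The 3 sodium counter-ions carry a total charge of +3, so each complex ion is 3−.
Ligand charges: 2×fluoro (-1 each), 1×ammine (neutral), 3×cyano (-1 each); total -5. So Mn + (-5) = 3−, giving Mn = +2.
Ligands are named alphabetically: ammine before cyano before fluoro.
The complex ion is anionic, so manganese takes the -ate form manganate(II).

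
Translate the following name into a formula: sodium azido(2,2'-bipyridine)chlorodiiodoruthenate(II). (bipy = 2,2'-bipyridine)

Ligands: 1 2,2'-bipyridine (bipy, neutral), 1 chloro (Cl, -1), 1 azido (N3, -1), 2 iodo (I, -1). Ligand charge sum = -4.
With Ru in oxidation state +2, the complex ion is [Ru...]^2−.
Charge balance with sodium (+1) requires 1 complex ion per 2 sodium.

Na2[Ru(bipy)ClI2(N3)]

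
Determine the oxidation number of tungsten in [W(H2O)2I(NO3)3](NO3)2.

+6

2 nitrate outside the brackets (-1 each) → the complex ion is 2+.
Ligand charges: 2×H2O neutral; 1×I = -1; 3×NO3 = -3; sum -4.
W + (-4) = 2+ ⇒ W is +6.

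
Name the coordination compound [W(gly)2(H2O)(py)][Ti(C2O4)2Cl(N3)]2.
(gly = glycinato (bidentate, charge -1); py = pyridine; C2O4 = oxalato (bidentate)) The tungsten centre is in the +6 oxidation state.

Both ions are complex: the cation is named first with the plain metal name, the anion second with the -ate form; each ion's ligands are alphabetised independently.
W is given as +6; the cation's ligand charges sum to -2, so the complex cation is 4+.
With 2 anions per cation, each anion must be 4/2 = 2−.
Anion: ligand charges sum to -6; for the ion to be 2−, Ti = +4.

aquabis(glycinato)(pyridine)tungsten(VI) azidochlorodioxalatotitanate(IV)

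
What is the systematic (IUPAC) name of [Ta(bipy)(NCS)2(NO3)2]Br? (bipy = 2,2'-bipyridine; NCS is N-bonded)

The 1 bromide counter-ion carries a total charge of -1, so each complex ion is 1+.
Ligand charges: 1×2,2'-bipyridine (neutral), 2×nitrato (-1 each), 2×isothiocyanato (-1 each); total -4. So Ta + (-4) = 1+, giving Ta = +5.
Ligands are named alphabetically: bipyridine before isothiocyanato before nitrato.

(2,2'-bipyridine)diisothiocyanatodinitratotantalum(V) bromide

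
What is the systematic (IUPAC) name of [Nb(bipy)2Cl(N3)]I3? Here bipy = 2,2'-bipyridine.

The 3 iodide counter-ions carry a total charge of -3, so each complex ion is 3+.
Ligand charges: 1×azido (-1 each), 2×2,2'-bipyridine (neutral), 1×chloro (-1 each); total -2. So Nb + (-2) = 3+, giving Nb = +5.
Ligands are named alphabetically: azido before bipyridine before chloro.

azidobis(2,2'-bipyridine)chloroniobium(V) iodide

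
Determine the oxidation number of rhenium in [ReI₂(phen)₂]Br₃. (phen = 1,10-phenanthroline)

+5

3 bromide outside the brackets (-1 each) → the complex ion is 3+.
Ligand charges: 2×I = -2; 2×phen neutral; sum -2.
Re + (-2) = 3+ ⇒ Re is +5.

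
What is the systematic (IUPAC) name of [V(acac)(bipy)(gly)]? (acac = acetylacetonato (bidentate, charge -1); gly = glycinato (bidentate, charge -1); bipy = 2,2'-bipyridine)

There is no counter-ion, so the complex is neutral overall.
Ligand charges: 1×acetylacetonato (-1 each), 1×glycinato (-1 each), 1×2,2'-bipyridine (neutral); total -2. So V + (-2) = 0, giving V = +2.
Ligands are named alphabetically: acetylacetonato before bipyridine before glycinato.

(acetylacetonato)(2,2'-bipyridine)(glycinato)vanadium(II)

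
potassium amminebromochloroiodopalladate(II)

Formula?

Ligands: 1 chloro (Cl, -1), 1 iodo (I, -1), 1 ammine (NH3, neutral), 1 bromo (Br, -1). Ligand charge sum = -3.
Charge balance with potassium (+1) requires 1 complex ion per 1 potassium.

K[PdBrClI(NH3)]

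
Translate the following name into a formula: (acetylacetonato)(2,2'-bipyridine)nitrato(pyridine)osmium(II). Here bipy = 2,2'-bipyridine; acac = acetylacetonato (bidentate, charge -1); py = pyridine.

[Os(acac)(bipy)(NO3)(py)]

Ligands: 1 2,2'-bipyridine (bipy, neutral), 1 acetylacetonato (acac, -1), 1 nitrato (NO3, -1), 1 pyridine (py, neutral). Ligand charge sum = -2.
With Os in oxidation state +2, the complex ion is [Os...].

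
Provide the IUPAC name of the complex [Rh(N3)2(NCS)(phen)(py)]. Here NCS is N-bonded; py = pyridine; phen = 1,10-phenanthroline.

diazidoisothiocyanato(1,10-phenanthroline)(pyridine)rhodium(III)

There is no counter-ion, so the complex is neutral overall.
Ligand charges: 1×isothiocyanato (-1 each), 1×pyridine (neutral), 1×1,10-phenanthroline (neutral), 2×azido (-1 each); total -3. So Rh + (-3) = 0, giving Rh = +3.
Ligands are named alphabetically: azido before isothiocyanato before phenanthroline before pyridine.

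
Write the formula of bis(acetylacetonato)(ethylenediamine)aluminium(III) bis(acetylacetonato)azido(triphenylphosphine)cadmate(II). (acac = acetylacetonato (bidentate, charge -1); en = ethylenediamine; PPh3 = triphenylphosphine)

Cation [Al…]: ligand charges -2, Al(III) ⇒ ion charge 1+.
Anion [Cd…]: ligand charges -3, Cd(II) ⇒ ion charge 1−.
One 1+ cation balances one 1− anion.

[Al(acac)2(en)][Cd(acac)2(N3)(PPh3)]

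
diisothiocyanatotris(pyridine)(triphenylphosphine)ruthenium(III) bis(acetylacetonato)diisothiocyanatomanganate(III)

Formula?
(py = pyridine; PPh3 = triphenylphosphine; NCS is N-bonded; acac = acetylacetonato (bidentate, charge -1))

[Ru(NCS)2(PPh3)(py)3][Mn(acac)2(NCS)2]

Cation [Ru…]: ligand charges -2, Ru(III) ⇒ ion charge 1+.
Anion [Mn…]: ligand charges -4, Mn(III) ⇒ ion charge 1−.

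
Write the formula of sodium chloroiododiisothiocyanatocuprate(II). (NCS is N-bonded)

Ligands: 1 iodo (I, -1), 1 chloro (Cl, -1), 2 isothiocyanato (NCS, -1). Ligand charge sum = -4.
Charge balance with sodium (+1) requires 1 complex ion per 2 sodium.

Na2[CuClI(NCS)2]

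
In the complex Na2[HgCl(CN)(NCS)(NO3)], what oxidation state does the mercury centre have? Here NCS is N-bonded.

+2

2 sodium outside the brackets (+1 each) → the complex ion is 2−.
Ligand charges: 1×Cl = -1; 1×CN = -1; 1×NO3 = -1; 1×NCS = -1; sum -4.
Hg + (-4) = 2− ⇒ Hg is +2.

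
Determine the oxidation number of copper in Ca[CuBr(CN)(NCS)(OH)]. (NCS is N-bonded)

+2

1 calcium outside the brackets (+2 each) → the complex ion is 2−.
Ligand charges: 1×Br = -1; 1×CN = -1; 1×OH = -1; 1×NCS = -1; sum -4.
Cu + (-4) = 2− ⇒ Cu is +2.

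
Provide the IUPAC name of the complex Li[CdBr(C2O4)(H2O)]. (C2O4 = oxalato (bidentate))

lithium aquabromooxalatocadmate(II)

The 1 lithium counter-ion carries a total charge of +1, so each complex ion is 1−.
Ligand charges: 1×oxalato (-2 each), 1×aqua (neutral), 1×bromo (-1 each); total -3. So Cd + (-3) = 1−, giving Cd = +2.
Ligands are named alphabetically: aqua before bromo before oxalato.
The complex ion is anionic, so cadmium takes the -ate form cadmate(II).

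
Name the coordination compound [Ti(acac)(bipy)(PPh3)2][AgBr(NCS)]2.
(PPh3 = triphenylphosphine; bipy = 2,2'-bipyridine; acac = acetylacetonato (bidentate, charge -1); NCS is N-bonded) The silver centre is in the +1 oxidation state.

Both ions are complex: the cation is named first with the plain metal name, the anion second with the -ate form; each ion's ligands are alphabetised independently.
Ag is given as +1; the anion's ligand charges sum to -2, so the complex anion is 1−.
With 2 anions per cation, the cation must be 2×1 = 2+.
Cation: ligand charges sum to -1; for the ion to be 2+, Ti = +3.

(acetylacetonato)(2,2'-bipyridine)bis(triphenylphosphine)titanium(III) bromoisothiocyanatoargentate(I)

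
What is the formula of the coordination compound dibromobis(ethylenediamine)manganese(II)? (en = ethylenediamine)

Ligands: 2 bromo (Br, -1), 2 ethylenediamine (en, neutral). Ligand charge sum = -2.
With Mn in oxidation state +2, the complex ion is [Mn...].

[MnBr2(en)2]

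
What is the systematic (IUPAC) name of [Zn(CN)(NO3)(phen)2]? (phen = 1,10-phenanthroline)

cyanonitratobis(1,10-phenanthroline)zinc(II)

There is no counter-ion, so the complex is neutral overall.
Ligand charges: 1×cyano (-1 each), 1×nitrato (-1 each), 2×1,10-phenanthroline (neutral); total -2. So Zn + (-2) = 0, giving Zn = +2.
Ligands are named alphabetically: cyano before nitrato before phenanthroline.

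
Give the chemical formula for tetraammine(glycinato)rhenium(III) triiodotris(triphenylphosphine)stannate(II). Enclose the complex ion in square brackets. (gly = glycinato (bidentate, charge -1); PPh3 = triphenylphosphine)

Cation [Re…]: ligand charges -1, Re(III) ⇒ ion charge 2+.
Anion [Sn…]: ligand charges -3, Sn(II) ⇒ ion charge 1−.

[Re(gly)(NH3)4][SnI3(PPh3)3]2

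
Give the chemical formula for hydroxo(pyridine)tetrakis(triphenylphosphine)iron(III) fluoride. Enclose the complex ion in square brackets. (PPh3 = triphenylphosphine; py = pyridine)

[Fe(OH)(PPh3)4(py)]F2

Ligands: 1 hydroxo (OH, -1), 4 triphenylphosphine (PPh3, neutral), 1 pyridine (py, neutral). Ligand charge sum = -1.
With Fe in oxidation state +3, the complex ion is [Fe...]^2+.
Charge balance with fluoride (-1) requires 1 complex ion per 2 fluoride.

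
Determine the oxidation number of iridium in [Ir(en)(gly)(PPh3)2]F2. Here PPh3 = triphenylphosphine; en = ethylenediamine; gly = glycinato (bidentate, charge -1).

2 fluoride outside the brackets (-1 each) → the complex ion is 2+.
Ligand charges: 2×PPh3 neutral; 1×en neutral; 1×gly = -1; sum -1.
Ir + (-1) = 2+ ⇒ Ir is +3.

+3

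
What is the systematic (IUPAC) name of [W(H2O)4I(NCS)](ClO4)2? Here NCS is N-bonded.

The 2 perchlorate counter-ions carry a total charge of -2, so each complex ion is 2+.
Ligand charges: 4×aqua (neutral), 1×iodo (-1 each), 1×isothiocyanato (-1 each); total -2. So W + (-2) = 2+, giving W = +4.
Ligands are named alphabetically: aqua before iodo before isothiocyanato.

tetraaquaiodoisothiocyanatotungsten(IV) perchlorate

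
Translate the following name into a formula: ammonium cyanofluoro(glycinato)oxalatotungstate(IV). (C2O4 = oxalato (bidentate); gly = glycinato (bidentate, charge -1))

NH4[W(C2O4)(CN)F(gly)]

Ligands: 1 oxalato (C2O4, -2), 1 fluoro (F, -1), 1 cyano (CN, -1), 1 glycinato (gly, -1). Ligand charge sum = -5.
With W in oxidation state +4, the complex ion is [W...]^1−.
Charge balance with ammonium (+1) requires 1 complex ion per 1 ammonium.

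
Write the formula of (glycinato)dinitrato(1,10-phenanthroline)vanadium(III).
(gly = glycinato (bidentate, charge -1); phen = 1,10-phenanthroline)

[V(gly)(NO3)2(phen)]

Ligands: 1 glycinato (gly, -1), 2 nitrato (NO3, -1), 1 1,10-phenanthroline (phen, neutral). Ligand charge sum = -3.
With V in oxidation state +3, the complex ion is [V...].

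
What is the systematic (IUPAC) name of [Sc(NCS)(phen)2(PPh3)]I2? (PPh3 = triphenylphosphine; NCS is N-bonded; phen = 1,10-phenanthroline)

isothiocyanatobis(1,10-phenanthroline)(triphenylphosphine)scandium(III) iodide

The 2 iodide counter-ions carry a total charge of -2, so each complex ion is 2+.
Ligand charges: 1×triphenylphosphine (neutral), 1×isothiocyanato (-1 each), 2×1,10-phenanthroline (neutral); total -1. So Sc + (-1) = 2+, giving Sc = +3.
Ligands are named alphabetically: isothiocyanato before phenanthroline before triphenylphosphine.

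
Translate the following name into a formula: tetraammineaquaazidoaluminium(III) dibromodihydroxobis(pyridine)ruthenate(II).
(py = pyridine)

[Al(H2O)(N3)(NH3)4][RuBr2(OH)2(py)2]

Cation [Al…]: ligand charges -1, Al(III) ⇒ ion charge 2+.
Anion [Ru…]: ligand charges -4, Ru(II) ⇒ ion charge 2−.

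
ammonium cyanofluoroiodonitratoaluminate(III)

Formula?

NH4[Al(CN)FI(NO3)]

Ligands: 1 nitrato (NO3, -1), 1 fluoro (F, -1), 1 iodo (I, -1), 1 cyano (CN, -1). Ligand charge sum = -4.
With Al in oxidation state +3, the complex ion is [Al...]^1−.
Charge balance with ammonium (+1) requires 1 complex ion per 1 ammonium.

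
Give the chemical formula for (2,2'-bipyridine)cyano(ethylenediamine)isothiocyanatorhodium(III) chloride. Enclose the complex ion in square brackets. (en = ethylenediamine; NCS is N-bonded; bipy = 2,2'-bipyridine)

Ligands: 1 ethylenediamine (en, neutral), 1 cyano (CN, -1), 1 isothiocyanato (NCS, -1), 1 2,2'-bipyridine (bipy, neutral). Ligand charge sum = -2.
With Rh in oxidation state +3, the complex ion is [Rh...]^1+.
Charge balance with chloride (-1) requires 1 complex ion per 1 chloride.

[Rh(bipy)(CN)(en)(NCS)]Cl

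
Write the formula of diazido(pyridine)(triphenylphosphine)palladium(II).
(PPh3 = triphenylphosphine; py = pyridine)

Ligands: 2 azido (N3, -1), 1 triphenylphosphine (PPh3, neutral), 1 pyridine (py, neutral). Ligand charge sum = -2.
With Pd in oxidation state +2, the complex ion is [Pd...].

[Pd(N3)2(PPh3)(py)]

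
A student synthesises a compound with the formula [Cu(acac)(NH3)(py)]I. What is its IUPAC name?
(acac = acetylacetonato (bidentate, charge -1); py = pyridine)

The 1 iodide counter-ion carries a total charge of -1, so each complex ion is 1+.
Ligand charges: 1×ammine (neutral), 1×acetylacetonato (-1 each), 1×pyridine (neutral); total -1. So Cu + (-1) = 1+, giving Cu = +2.
Ligands are named alphabetically: acetylacetonato before ammine before pyridine.

(acetylacetonato)ammine(pyridine)copper(II) iodide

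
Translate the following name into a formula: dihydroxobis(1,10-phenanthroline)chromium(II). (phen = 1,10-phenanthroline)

[Cr(OH)2(phen)2]

Ligands: 2 1,10-phenanthroline (phen, neutral), 2 hydroxo (OH, -1). Ligand charge sum = -2.
With Cr in oxidation state +2, the complex ion is [Cr...].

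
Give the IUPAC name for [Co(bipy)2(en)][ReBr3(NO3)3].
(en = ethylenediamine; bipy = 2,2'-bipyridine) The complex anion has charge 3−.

bis(2,2'-bipyridine)(ethylenediamine)cobalt(III) tribromotrinitratorhenate(III)

Both ions are complex: the cation is named first with the plain metal name, the anion second with the -ate form; each ion's ligands are alphabetised independently.
The complex anion is given as 3−; its ligand charges sum to -6, so Re = +3.
A 1:1 salt means the cation carries the equal and opposite charge, 3+.
Cation: ligand charges sum to 0; for the ion to be 3+, Co = +3.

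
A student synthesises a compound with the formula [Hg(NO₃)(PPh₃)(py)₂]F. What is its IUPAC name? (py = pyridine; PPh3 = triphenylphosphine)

nitratobis(pyridine)(triphenylphosphine)mercury(II) fluoride

The 1 fluoride counter-ion carries a total charge of -1, so each complex ion is 1+.
Ligand charges: 1×nitrato (-1 each), 2×pyridine (neutral), 1×triphenylphosphine (neutral); total -1. So Hg + (-1) = 1+, giving Hg = +2.
Ligands are named alphabetically: nitrato before pyridine before triphenylphosphine.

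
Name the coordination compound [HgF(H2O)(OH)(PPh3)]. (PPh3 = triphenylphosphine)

aquafluorohydroxo(triphenylphosphine)mercury(II)

There is no counter-ion, so the complex is neutral overall.
Ligand charges: 1×triphenylphosphine (neutral), 1×aqua (neutral), 1×hydroxo (-1 each), 1×fluoro (-1 each); total -2. So Hg + (-2) = 0, giving Hg = +2.
Ligands are named alphabetically: aqua before fluoro before hydroxo before triphenylphosphine.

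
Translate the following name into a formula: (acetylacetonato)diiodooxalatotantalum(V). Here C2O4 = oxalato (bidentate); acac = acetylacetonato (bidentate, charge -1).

[Ta(acac)(C2O4)I2]

Ligands: 1 oxalato (C2O4, -2), 2 iodo (I, -1), 1 acetylacetonato (acac, -1). Ligand charge sum = -5.
With Ta in oxidation state +5, the complex ion is [Ta...].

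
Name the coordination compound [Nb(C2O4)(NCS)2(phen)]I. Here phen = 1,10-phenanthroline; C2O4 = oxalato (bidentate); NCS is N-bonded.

The 1 iodide counter-ion carries a total charge of -1, so each complex ion is 1+.
Ligand charges: 1×1,10-phenanthroline (neutral), 1×oxalato (-2 each), 2×isothiocyanato (-1 each); total -4. So Nb + (-4) = 1+, giving Nb = +5.
Ligands are named alphabetically: isothiocyanato before oxalato before phenanthroline.

diisothiocyanatooxalato(1,10-phenanthroline)niobium(V) iodide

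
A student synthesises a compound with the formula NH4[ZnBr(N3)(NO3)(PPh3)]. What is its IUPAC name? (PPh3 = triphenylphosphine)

The 1 ammonium counter-ion carries a total charge of +1, so each complex ion is 1−.
Ligand charges: 1×nitrato (-1 each), 1×azido (-1 each), 1×triphenylphosphine (neutral), 1×bromo (-1 each); total -3. So Zn + (-3) = 1−, giving Zn = +2.
The complex ion is anionic, so zinc takes the -ate form zincate(II).

ammonium azidobromonitrato(triphenylphosphine)zincate(II)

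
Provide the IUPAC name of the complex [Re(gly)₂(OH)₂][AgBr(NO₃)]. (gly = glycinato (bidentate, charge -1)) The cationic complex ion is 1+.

Both ions are complex: the cation is named first with the plain metal name, the anion second with the -ate form; each ion's ligands are alphabetised independently.
The complex cation is given as 1+; its ligand charges sum to -4, so Re = +5.
A 1:1 salt means the anion carries the equal and opposite charge, 1−.
Anion: ligand charges sum to -2; for the ion to be 1−, Ag = +1.

bis(glycinato)dihydroxorhenium(V) bromonitratoargentate(I)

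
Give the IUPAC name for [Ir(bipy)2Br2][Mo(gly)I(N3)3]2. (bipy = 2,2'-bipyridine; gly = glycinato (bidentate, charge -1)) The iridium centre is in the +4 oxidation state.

bis(2,2'-bipyridine)dibromoiridium(IV) triazido(glycinato)iodomolybdate(IV)

Both ions are complex: the cation is named first with the plain metal name, the anion second with the -ate form; each ion's ligands are alphabetised independently.
Ir is given as +4; the cation's ligand charges sum to -2, so the complex cation is 2+.
With 2 anions per cation, each anion must be 2/2 = 1−.
Anion: ligand charges sum to -5; for the ion to be 1−, Mo = +4.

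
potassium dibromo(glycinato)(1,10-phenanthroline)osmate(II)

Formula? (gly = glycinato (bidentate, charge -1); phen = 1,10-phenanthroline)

Ligands: 2 bromo (Br, -1), 1 glycinato (gly, -1), 1 1,10-phenanthroline (phen, neutral). Ligand charge sum = -3.
Charge balance with potassium (+1) requires 1 complex ion per 1 potassium.

K[OsBr2(gly)(phen)]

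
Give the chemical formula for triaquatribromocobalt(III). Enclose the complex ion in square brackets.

Ligands: 3 bromo (Br, -1), 3 aqua (H2O, neutral). Ligand charge sum = -3.
With Co in oxidation state +3, the complex ion is [Co...].

[CoBr3(H2O)3]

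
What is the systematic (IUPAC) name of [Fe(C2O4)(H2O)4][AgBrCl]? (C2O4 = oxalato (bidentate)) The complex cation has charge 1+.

tetraaquaoxalatoiron(III) bromochloroargentate(I)

Both ions are complex: the cation is named first with the plain metal name, the anion second with the -ate form; each ion's ligands are alphabetised independently.
The complex cation is given as 1+; its ligand charges sum to -2, so Fe = +3.
A 1:1 salt means the anion carries the equal and opposite charge, 1−.
Anion: ligand charges sum to -2; for the ion to be 1−, Ag = +1.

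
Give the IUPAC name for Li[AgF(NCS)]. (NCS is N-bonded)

The 1 lithium counter-ion carries a total charge of +1, so each complex ion is 1−.
Ligand charges: 1×isothiocyanato (-1 each), 1×fluoro (-1 each); total -2. So Ag + (-2) = 1−, giving Ag = +1.
The complex ion is anionic, so silver takes the -ate form argentate(I).

lithium fluoroisothiocyanatoargentate(I)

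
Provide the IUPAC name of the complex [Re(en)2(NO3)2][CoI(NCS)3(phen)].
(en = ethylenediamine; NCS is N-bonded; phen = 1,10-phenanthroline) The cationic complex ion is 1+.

Both ions are complex: the cation is named first with the plain metal name, the anion second with the -ate form; each ion's ligands are alphabetised independently.
The complex cation is given as 1+; its ligand charges sum to -2, so Re = +3.
A 1:1 salt means the anion carries the equal and opposite charge, 1−.
Anion: ligand charges sum to -4; for the ion to be 1−, Co = +3.

bis(ethylenediamine)dinitratorhenium(III) iodotriisothiocyanato(1,10-phenanthroline)cobaltate(III)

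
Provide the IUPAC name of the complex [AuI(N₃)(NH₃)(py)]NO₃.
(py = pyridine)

The 1 nitrate counter-ion carries a total charge of -1, so each complex ion is 1+.
Ligand charges: 1×azido (-1 each), 1×ammine (neutral), 1×iodo (-1 each), 1×pyridine (neutral); total -2. So Au + (-2) = 1+, giving Au = +3.
Ligands are named alphabetically: ammine before azido before iodo before pyridine.

ammineazidoiodo(pyridine)gold(III) nitrate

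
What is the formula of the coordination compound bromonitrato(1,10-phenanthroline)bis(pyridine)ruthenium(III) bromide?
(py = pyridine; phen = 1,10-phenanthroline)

[RuBr(NO3)(phen)(py)2]Br

Ligands: 1 nitrato (NO3, -1), 2 pyridine (py, neutral), 1 1,10-phenanthroline (phen, neutral), 1 bromo (Br, -1). Ligand charge sum = -2.
Charge balance with bromide (-1) requires 1 complex ion per 1 bromide.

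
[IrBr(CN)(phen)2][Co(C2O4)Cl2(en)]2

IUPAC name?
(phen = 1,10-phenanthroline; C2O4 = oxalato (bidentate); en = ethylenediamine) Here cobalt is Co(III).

bromocyanobis(1,10-phenanthroline)iridium(IV) dichloro(ethylenediamine)oxalatocobaltate(III)

Co is given as +3; the anion's ligand charges sum to -4, so the complex anion is 1−.
With 2 anions per cation, the cation must be 2×1 = 2+.
Cation: ligand charges sum to -2; for the ion to be 2+, Ir = +4.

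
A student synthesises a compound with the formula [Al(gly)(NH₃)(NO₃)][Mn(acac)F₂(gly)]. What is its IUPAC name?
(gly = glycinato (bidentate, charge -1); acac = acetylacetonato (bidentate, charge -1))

Both ions are complex: the cation is named first with the plain metal name, the anion second with the -ate form; each ion's ligands are alphabetised independently.
Aluminium is always +3 in its complexes; the cation's ligand charges sum to -2, so the complex cation is 1+.
A 1:1 salt means the anion carries the equal and opposite charge, 1−.
Anion: ligand charges sum to -4; for the ion to be 1−, Mn = +3.

ammine(glycinato)nitratoaluminium(III) (acetylacetonato)difluoro(glycinato)manganate(III)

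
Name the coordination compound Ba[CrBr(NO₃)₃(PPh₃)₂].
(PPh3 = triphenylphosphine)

barium bromotrinitratobis(triphenylphosphine)chromate(II)

The 1 barium counter-ion carries a total charge of +2, so each complex ion is 2−.
Ligand charges: 1×bromo (-1 each), 3×nitrato (-1 each), 2×triphenylphosphine (neutral); total -4. So Cr + (-4) = 2−, giving Cr = +2.
The complex ion is anionic, so chromium takes the -ate form chromate(II).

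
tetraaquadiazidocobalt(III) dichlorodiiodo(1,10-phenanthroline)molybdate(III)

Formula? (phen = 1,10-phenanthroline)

[Co(H2O)4(N3)2][MoCl2I2(phen)]

Cation [Co…]: ligand charges -2, Co(III) ⇒ ion charge 1+.
Anion [Mo…]: ligand charges -4, Mo(III) ⇒ ion charge 1−.
One 1+ cation balances one 1− anion.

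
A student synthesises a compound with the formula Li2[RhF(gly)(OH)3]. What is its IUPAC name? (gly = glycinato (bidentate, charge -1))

The 2 lithium counter-ions carry a total charge of +2, so each complex ion is 2−.
Ligand charges: 3×hydroxo (-1 each), 1×glycinato (-1 each), 1×fluoro (-1 each); total -5. So Rh + (-5) = 2−, giving Rh = +3.
The complex ion is anionic, so rhodium takes the -ate form rhodate(III).

lithium fluoro(glycinato)trihydroxorhodate(III)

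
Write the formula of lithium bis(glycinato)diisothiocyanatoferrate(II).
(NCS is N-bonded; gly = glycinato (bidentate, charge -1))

Li2[Fe(gly)2(NCS)2]

Ligands: 2 isothiocyanato (NCS, -1), 2 glycinato (gly, -1). Ligand charge sum = -4.
Charge balance with lithium (+1) requires 1 complex ion per 2 lithium.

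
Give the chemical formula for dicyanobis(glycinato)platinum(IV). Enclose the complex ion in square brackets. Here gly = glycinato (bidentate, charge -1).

Ligands: 2 glycinato (gly, -1), 2 cyano (CN, -1). Ligand charge sum = -4.
With Pt in oxidation state +4, the complex ion is [Pt...].

[Pt(CN)2(gly)2]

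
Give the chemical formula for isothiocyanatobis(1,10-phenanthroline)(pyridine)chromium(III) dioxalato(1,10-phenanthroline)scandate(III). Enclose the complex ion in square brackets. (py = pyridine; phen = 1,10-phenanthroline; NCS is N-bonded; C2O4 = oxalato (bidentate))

Cation [Cr…]: ligand charges -1, Cr(III) ⇒ ion charge 2+.
Anion [Sc…]: ligand charges -4, Sc(III) ⇒ ion charge 1−.
One 2+ cation requires 2 of the 1− anion.

[Cr(NCS)(phen)2(py)][Sc(C2O4)2(phen)]2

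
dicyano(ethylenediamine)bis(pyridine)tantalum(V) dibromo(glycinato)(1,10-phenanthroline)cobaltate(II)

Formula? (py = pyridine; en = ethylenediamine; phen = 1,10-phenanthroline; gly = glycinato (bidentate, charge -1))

Cation [Ta…]: ligand charges -2, Ta(V) ⇒ ion charge 3+.
Anion [Co…]: ligand charges -3, Co(II) ⇒ ion charge 1−.
One 3+ cation requires 3 of the 1− anion.

[Ta(CN)2(en)(py)2][CoBr2(gly)(phen)]3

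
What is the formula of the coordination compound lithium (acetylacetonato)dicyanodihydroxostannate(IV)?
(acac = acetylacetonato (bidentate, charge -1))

Ligands: 2 cyano (CN, -1), 1 acetylacetonato (acac, -1), 2 hydroxo (OH, -1). Ligand charge sum = -5.
With Sn in oxidation state +4, the complex ion is [Sn...]^1−.
Charge balance with lithium (+1) requires 1 complex ion per 1 lithium.

Li[Sn(acac)(CN)2(OH)2]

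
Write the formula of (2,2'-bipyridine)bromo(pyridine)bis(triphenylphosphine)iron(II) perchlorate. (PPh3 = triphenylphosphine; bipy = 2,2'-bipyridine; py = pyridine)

Ligands: 2 triphenylphosphine (PPh3, neutral), 1 2,2'-bipyridine (bipy, neutral), 1 bromo (Br, -1), 1 pyridine (py, neutral). Ligand charge sum = -1.
With Fe in oxidation state +2, the complex ion is [Fe...]^1+.
Charge balance with perchlorate (-1) requires 1 complex ion per 1 perchlorate.

[Fe(bipy)Br(PPh3)2(py)]ClO4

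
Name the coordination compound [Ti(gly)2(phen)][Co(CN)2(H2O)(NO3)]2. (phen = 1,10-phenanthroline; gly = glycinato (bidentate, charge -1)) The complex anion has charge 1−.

bis(glycinato)(1,10-phenanthroline)titanium(IV) aquadicyanonitratocobaltate(II)

The complex anion is given as 1−; its ligand charges sum to -3, so Co = +2.
With 2 anions per cation, the cation must be 2×1 = 2+.
Cation: ligand charges sum to -2; for the ion to be 2+, Ti = +4.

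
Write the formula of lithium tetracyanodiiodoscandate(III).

Ligands: 4 cyano (CN, -1), 2 iodo (I, -1). Ligand charge sum = -6.
Charge balance with lithium (+1) requires 1 complex ion per 3 lithium.

Li3[Sc(CN)4I2]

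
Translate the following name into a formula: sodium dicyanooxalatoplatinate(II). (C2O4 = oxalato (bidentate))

Ligands: 1 oxalato (C2O4, -2), 2 cyano (CN, -1). Ligand charge sum = -4.
With Pt in oxidation state +2, the complex ion is [Pt...]^2−.
Charge balance with sodium (+1) requires 1 complex ion per 2 sodium.

Na2[Pt(C2O4)(CN)2]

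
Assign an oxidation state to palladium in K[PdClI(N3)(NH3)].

1 potassium outside the brackets (+1 each) → the complex ion is 1−.
Ligand charges: 1×Cl = -1; 1×NH3 neutral; 1×I = -1; 1×N3 = -1; sum -3.
Pd + (-3) = 1− ⇒ Pd is +2.

+2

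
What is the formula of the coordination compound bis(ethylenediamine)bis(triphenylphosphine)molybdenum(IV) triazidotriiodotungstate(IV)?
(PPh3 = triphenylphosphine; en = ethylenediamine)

Cation [Mo…]: ligand charges 0, Mo(IV) ⇒ ion charge 4+.
Anion [W…]: ligand charges -6, W(IV) ⇒ ion charge 2−.
One 4+ cation requires 2 of the 2− anion.

[Mo(en)2(PPh3)2][WI3(N3)3]2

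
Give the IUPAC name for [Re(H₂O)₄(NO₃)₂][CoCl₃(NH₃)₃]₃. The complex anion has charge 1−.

Both ions are complex: the cation is named first with the plain metal name, the anion second with the -ate form; each ion's ligands are alphabetised independently.
The complex anion is given as 1−; its ligand charges sum to -3, so Co = +2.
With 3 anions per cation, the cation must be 3×1 = 3+.
Cation: ligand charges sum to -2; for the ion to be 3+, Re = +5.

tetraaquadinitratorhenium(V) triamminetrichlorocobaltate(II)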